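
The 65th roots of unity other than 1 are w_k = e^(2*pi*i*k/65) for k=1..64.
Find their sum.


With w = e^(2*pi*i/65), all 65 of the 65th roots of unity w^0 = 1, w, ..., w^(64) sum to 0: 1 + w + ... + w^(64) = (1 - w^65)/(1 - w) = 0 since w^65 = 1, w ≠ 1.
Removing the root 1: w + w^2 + ... + w^(64) = 0 - 1 = -1

Sum = -1


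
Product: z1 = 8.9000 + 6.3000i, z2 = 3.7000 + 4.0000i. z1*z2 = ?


Real = 8.9*3.7 - 6.3*4 = 32.93 - 25.2 = 7.73
Imag = 8.9*4 + 3.7*6.3 = 35.6 + 23.31 = 58.91

7.7300 + 58.9100i


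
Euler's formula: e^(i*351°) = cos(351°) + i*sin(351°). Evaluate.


cos(351°) = 0.9877
sin(351°) = -0.1564

e^(i*351°) = 0.9877 - 0.1564i


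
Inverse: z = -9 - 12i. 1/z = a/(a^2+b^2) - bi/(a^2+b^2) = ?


|z|^2 = 81+144 = 225
1/z = (-9 + 12i)/225

1/z = -0.0400 + 0.0533i


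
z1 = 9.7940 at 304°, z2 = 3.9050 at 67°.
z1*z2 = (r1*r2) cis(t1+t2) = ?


r = 9.7940 * 3.9050 = 38.2456
theta = 304° + 67° = 371° = 11° (mod 360)

38.2456 cis(11°)


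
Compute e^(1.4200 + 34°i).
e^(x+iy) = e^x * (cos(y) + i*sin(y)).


e^1.4200 = 4.1371
cos(34°) = 0.82904
sin(34°) = 0.55919
Real = 4.1371*0.82904 = 3.4298
Imag = 4.1371*0.55919 = 2.3134

3.4298 + 2.3134i


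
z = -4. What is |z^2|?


|z| = sqrt(16+0) = sqrt(16) = 4
|z^2| = |z|^2 = 4^2 = 16

|z^2| = 16


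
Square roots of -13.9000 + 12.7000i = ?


|z| = sqrt(193.21+161.29) = 18.8282
sqrt((|z|+a)/2) = sqrt((18.8282+(-13.9))/2) = sqrt(2.4641) = 1.5697
sqrt((|z|-a)/2) = sqrt((18.8282-(-13.9))/2) = sqrt(16.3641) = 4.0453

±(1.5697 + 4.0453i) i.e. 1.5697 + 4.0453i and -1.5697 - 4.0453i


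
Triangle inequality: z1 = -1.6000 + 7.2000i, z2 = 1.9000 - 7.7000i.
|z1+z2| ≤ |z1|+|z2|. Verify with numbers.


|z1| = sqrt((-1.6)^2 + 7.2^2) = sqrt(54.4) = 7.3756
|z2| = sqrt(1.9^2 + (-7.7)^2) = sqrt(62.9) = 7.9310
z1+z2 = 0.3000 - 0.5000i
|z1+z2| = sqrt(0.34) = 0.5831
|z1|+|z2| = 7.3756 + 7.9310 = 15.3066

|z1+z2| = 0.5831 ≤ |z1|+|z2| = 15.3066 (verified)


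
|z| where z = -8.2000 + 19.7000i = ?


|z| = sqrt((-8.2)^2 + 19.7^2) = sqrt(67.24 + 388.09) = sqrt(455.33) = 21.3385

|z| = 21.3385


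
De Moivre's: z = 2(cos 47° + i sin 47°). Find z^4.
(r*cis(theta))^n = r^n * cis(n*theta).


r^4 = 2^4 = 16
n*theta = 4*47° = 188° = 188° (mod 360)
a = 16*cos(188°) = -15.8443
b = 16*sin(188°) = -2.2268

16 cis(188°) = -15.8443 - 2.2268i


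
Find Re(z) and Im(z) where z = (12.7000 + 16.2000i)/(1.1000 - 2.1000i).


Multiply by conjugate: (12.7000 + 16.2000i)(1.1000 + 2.1000i) / (1.1^2 + (-2.1)^2)
Numerator real = 12.7*1.1 + 16.2*(-2.1) = -20.05
Numerator imag = 16.2*1.1 - 12.7*(-2.1) = 44.49
Denominator = 5.62
Re(z) = -20.05/5.62 = -3.5676
Im(z) = 44.49/5.62 = 7.9164

Re(z) = -3.5676, Im(z) = 7.9164


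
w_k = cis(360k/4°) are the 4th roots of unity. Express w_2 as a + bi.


Angle = 360*2/4 = 180°
a = cos(180°) = -1.0000
b = sin(180°) = 0

-1.0000 + 0i


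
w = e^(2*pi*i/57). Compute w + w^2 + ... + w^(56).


With w = e^(2*pi*i/57), all 57 of the 57th roots of unity w^0 = 1, w, ..., w^(56) sum to 0: 1 + w + ... + w^(56) = (1 - w^57)/(1 - w) = 0 since w^57 = 1, w ≠ 1.
Removing the root 1: w + w^2 + ... + w^(56) = 0 - 1 = -1

Sum = -1


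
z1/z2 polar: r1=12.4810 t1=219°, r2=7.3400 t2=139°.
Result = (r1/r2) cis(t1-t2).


r = 12.4810 / 7.3400 = 1.7004
theta = 219° - 139° = 80° = 80° (mod 360)

1.7004 cis(80°)


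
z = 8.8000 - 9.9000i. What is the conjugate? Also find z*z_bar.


z_bar = 8.8000 + 9.9000i
z*z_bar = 8.8^2 + (-9.9)^2 = 77.44 + 98.01 = 175.45

z_bar = 8.8000 + 9.9000i, z*z_bar = 175.45


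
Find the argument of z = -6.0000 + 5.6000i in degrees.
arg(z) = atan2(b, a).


Re = -6, Im = 5.6
arg = atan2(5.6, -6) = 136.9749 degrees

arg(z) = 136.9749 degrees


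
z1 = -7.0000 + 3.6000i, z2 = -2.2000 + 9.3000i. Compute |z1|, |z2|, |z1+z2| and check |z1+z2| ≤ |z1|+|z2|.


|z1| = sqrt((-7)^2 + 3.6^2) = sqrt(61.96) = 7.8715
|z2| = sqrt((-2.2)^2 + 9.3^2) = sqrt(91.33) = 9.5567
z1+z2 = -9.2000 + 12.9000i
|z1+z2| = sqrt(251.05) = 15.8446
|z1|+|z2| = 7.8715 + 9.5567 = 17.4282

|z1+z2| = 15.8446 ≤ |z1|+|z2| = 17.4282 (verified)


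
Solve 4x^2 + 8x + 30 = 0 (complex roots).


disc = 8^2 - 4*4*30 = 64 - 480 = -416
sqrt(|disc|) = sqrt(416) = 20.3961
Real part = -8/(2*4) = -1.0000
Imag part = 20.3961/(2*4) = 2.5495

-1.0000 ± 2.5495i


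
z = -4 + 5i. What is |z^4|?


|z| = sqrt(16+25) = sqrt(41) = 6.4031
|z^4| = |z|^4 = (sqrt(41))^4 = 41^2 = 1681

|z^4| = 1681


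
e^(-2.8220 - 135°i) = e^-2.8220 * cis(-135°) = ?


e^-2.8220 = 0.0595
cos(-135°) = -0.7071
sin(-135°) = -0.7071
Real = 0.0595*(-0.7071) = -0.0421
Imag = 0.0595*(-0.7071) = -0.0421

-0.0421 - 0.0421i


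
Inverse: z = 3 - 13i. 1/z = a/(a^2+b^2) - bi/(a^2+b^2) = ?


|z|^2 = 9+169 = 178
1/z = (3 + 13i)/178

1/z = 0.0169 + 0.0730i


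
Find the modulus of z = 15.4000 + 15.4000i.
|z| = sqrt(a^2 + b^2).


|z| = sqrt(15.4^2 + 15.4^2) = sqrt(237.16 + 237.16) = sqrt(474.32) = 21.7789

|z| = 21.7789


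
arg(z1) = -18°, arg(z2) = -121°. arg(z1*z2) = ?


arg(z1*z2) = -18° - 121° = -139°
Normalized to (-180°, 180°]: -139°

-139°


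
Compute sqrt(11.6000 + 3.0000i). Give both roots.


|z| = sqrt(134.56+9) = 11.9817
sqrt((|z|+a)/2) = sqrt((11.9817+11.6)/2) = sqrt(11.7908) = 3.4338
sqrt((|z|-a)/2) = sqrt((11.9817-11.6)/2) = sqrt(0.1908) = 0.4368

±(3.4338 + 0.4368i) i.e. 3.4338 + 0.4368i and -3.4338 - 0.4368i


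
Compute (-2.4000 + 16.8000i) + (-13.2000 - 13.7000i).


Real: -2.4 - 13.2 = -15.6
Imag: 16.8 - 13.7 = 3.1

-15.6000 + 3.1000i


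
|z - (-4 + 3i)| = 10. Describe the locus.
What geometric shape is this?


|z - z0| = r is a circle with center z0 and radius r.
Center = (-4, 3), radius = 10

Circle with center (-4, 3) and radius 10


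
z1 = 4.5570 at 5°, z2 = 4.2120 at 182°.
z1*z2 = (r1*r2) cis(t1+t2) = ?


r = 4.5570 * 4.2120 = 19.1941
theta = 5° + 182° = 187° = 187° (mod 360)

19.1941 cis(187°)


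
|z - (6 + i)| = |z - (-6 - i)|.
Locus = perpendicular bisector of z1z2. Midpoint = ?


Equal distances means the locus is the perpendicular bisector of z1 and z2.
Midpoint = ((6+(-6))/2, (1+(-1))/2) = (0, 0)

Perpendicular bisector through (0, 0)


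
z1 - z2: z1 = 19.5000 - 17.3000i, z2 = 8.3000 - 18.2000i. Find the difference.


Real: 19.5 - 8.3 = 11.2
Imag: -17.3 + 18.2 = 0.9

11.2000 + 0.9000i


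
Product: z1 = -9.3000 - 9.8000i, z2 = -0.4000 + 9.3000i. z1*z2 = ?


Real = -9.3*(-0.4) - (-9.8)*9.3 = 3.72 - (-91.14) = 94.86
Imag = -9.3*9.3 - (0.4)*(-9.8) = -86.49 + 3.92 = -82.57

94.8600 - 82.5700i


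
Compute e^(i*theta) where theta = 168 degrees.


cos(168°) = -0.9781
sin(168°) = 0.2079

e^(i*168°) = -0.9781 + 0.2079i


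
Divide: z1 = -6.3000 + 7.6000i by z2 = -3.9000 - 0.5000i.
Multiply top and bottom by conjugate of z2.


Conjugate of z2 = -3.9000 + 0.5000i
Numerator: (-6.3000 + 7.6000i)(-3.9000 + 0.5000i) = 20.7700 - 32.7900i
Denominator: (-3.9)^2 + (-0.5)^2 = 15.46
Result = (20.7700 - 32.7900i)/15.46

1.3435 - 2.1210i


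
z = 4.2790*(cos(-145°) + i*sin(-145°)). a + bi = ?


a = 4.2790*cos(-145°) = 4.2790*(-0.819152) = -3.5052
b = 4.2790*sin(-145°) = 4.2790*(-0.57358) = -2.4543

-3.5052 - 2.4543i


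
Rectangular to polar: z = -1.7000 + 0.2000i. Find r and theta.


r = sqrt(2.89+0.04) = sqrt(2.93) = 1.7117
theta = atan2(0.2, -1.7) = 173.2902 degrees

r = 1.7117, theta = 173.2902 degrees


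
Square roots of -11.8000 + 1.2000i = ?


|z| = sqrt(139.24+1.44) = 11.8609
sqrt((|z|+a)/2) = sqrt((11.8609+(-11.8))/2) = sqrt(0.0304) = 0.1744
sqrt((|z|-a)/2) = sqrt((11.8609-(-11.8))/2) = sqrt(11.8304) = 3.4395

±(0.1744 + 3.4395i) i.e. 0.1744 + 3.4395i and -0.1744 - 3.4395i


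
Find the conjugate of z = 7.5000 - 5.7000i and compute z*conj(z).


z_bar = 7.5000 + 5.7000i
z*z_bar = 7.5^2 + (-5.7)^2 = 56.25 + 32.49 = 88.74

z_bar = 7.5000 + 5.7000i, z*z_bar = 88.74


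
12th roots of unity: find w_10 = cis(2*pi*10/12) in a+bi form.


Angle = 360*10/12 = 300°
a = cos(300°) = 0.5000
b = sin(300°) = -0.8660

0.5000 - 0.8660i


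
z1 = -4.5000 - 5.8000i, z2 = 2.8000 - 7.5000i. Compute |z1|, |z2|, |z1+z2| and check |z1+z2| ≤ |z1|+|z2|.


|z1| = sqrt((-4.5)^2 + (-5.8)^2) = sqrt(53.89) = 7.3410
|z2| = sqrt(2.8^2 + (-7.5)^2) = sqrt(64.09) = 8.0056
z1+z2 = -1.7000 - 13.3000i
|z1+z2| = sqrt(179.78) = 13.4082
|z1|+|z2| = 7.3410 + 8.0056 = 15.3466

|z1+z2| = 13.4082 ≤ |z1|+|z2| = 15.3466 (verified)


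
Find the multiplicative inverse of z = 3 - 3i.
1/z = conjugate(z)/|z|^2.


|z|^2 = 9+9 = 18
1/z = (3 + 3i)/18

1/z = 0.1667 + 0.1667i


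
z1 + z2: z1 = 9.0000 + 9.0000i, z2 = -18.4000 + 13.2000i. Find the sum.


Real: 9 - 18.4 = -9.4
Imag: 9 + 13.2 = 22.2

-9.4000 + 22.2000i


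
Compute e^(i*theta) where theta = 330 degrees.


cos(330°) = 0.8660
sin(330°) = -0.5000

e^(i*330°) = 0.8660 - 0.5000i


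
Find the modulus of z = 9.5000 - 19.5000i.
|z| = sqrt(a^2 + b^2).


|z| = sqrt(9.5^2 + (-19.5)^2) = sqrt(90.25 + 380.25) = sqrt(470.5) = 21.6910

|z| = 21.6910


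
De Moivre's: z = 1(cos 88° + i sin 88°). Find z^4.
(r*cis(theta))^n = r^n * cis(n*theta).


r^4 = 1^4 = 1
n*theta = 4*88° = 352° = 352° (mod 360)
a = 1*cos(352°) = 0.9903
b = 1*sin(352°) = -0.1392

1 cis(352°) = 0.9903 - 0.1392i


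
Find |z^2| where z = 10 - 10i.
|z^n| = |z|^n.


|z| = sqrt(100+100) = sqrt(200) = 14.1421
|z^2| = |z|^2 = (sqrt(200))^2 = 200

|z^2| = 200


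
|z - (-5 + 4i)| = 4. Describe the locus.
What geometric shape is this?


|z - z0| = r is a circle with center z0 and radius r.
Center = (-5, 4), radius = 4

Circle with center (-5, 4) and radius 4


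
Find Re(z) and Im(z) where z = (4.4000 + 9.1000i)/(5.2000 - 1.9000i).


Multiply by conjugate: (4.4000 + 9.1000i)(5.2000 + 1.9000i) / (5.2^2 + (-1.9)^2)
Numerator real = 4.4*5.2 + 9.1*(-1.9) = 5.59
Numerator imag = 9.1*5.2 - 4.4*(-1.9) = 55.68
Denominator = 30.65
Re(z) = 5.59/30.65 = 0.1824
Im(z) = 55.68/30.65 = 1.8166

Re(z) = 0.1824, Im(z) = 1.8166


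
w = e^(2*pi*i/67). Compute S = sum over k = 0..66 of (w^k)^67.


The roots are w_k = w^k with w = e^(2*pi*i/67), and (w^k)^67 = (w^67)^k.
So S = 1 + u + u^2 + ... + u^(66) with u = w^67.
67 = 1*67 + 0, so 67 is a multiple of 67 and u = (w^67)^1 = 1.
Every one of the 67 terms equals 1: S = 67

S = 67


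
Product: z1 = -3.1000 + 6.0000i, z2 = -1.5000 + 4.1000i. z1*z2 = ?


Real = -3.1*(-1.5) - 6*4.1 = 4.65 - 24.6 = -19.95
Imag = -3.1*4.1 - (1.5)*6 = -12.71 - (9) = -21.71

-19.9500 - 21.7100i


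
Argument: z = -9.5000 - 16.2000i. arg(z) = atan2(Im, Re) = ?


Re = -9.5, Im = -16.2
arg = atan2(-16.2, -9.5) = -120.3882 degrees

arg(z) = -120.3882 degrees


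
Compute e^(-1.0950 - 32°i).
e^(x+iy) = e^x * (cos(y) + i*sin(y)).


e^-1.0950 = 0.3345
cos(-32°) = 0.848
sin(-32°) = -0.5299
Real = 0.3345*0.848 = 0.2837
Imag = 0.3345*(-0.5299) = -0.1773

0.2837 - 0.1773i


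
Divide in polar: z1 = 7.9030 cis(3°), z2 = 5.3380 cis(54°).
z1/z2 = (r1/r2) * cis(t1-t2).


r = 7.9030 / 5.3380 = 1.4805
theta = 3° - 54° = -51° = 309° (mod 360)

1.4805 cis(309°)


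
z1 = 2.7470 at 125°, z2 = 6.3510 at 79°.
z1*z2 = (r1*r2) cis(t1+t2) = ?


r = 2.7470 * 6.3510 = 17.4462
theta = 125° + 79° = 204° = 204° (mod 360)

17.4462 cis(204°)


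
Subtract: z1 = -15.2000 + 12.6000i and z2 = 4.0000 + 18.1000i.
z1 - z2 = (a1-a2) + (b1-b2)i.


Real: -15.2 - 4 = -19.2
Imag: 12.6 - 18.1 = -5.5

-19.2000 - 5.5000i


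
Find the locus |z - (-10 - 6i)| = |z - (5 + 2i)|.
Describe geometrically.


Equal distances means the locus is the perpendicular bisector of z1 and z2.
Midpoint = ((-10+5)/2, (-6+2)/2) = (-2.5000, -2.0000)

Perpendicular bisector through (-2.5000, -2.0000)


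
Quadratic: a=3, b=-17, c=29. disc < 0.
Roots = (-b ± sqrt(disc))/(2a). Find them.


disc = (-17)^2 - 4*3*29 = 289 - 348 = -59
sqrt(|disc|) = sqrt(59) = 7.6811
Real part = 17/(2*3) = 2.8333
Imag part = 7.6811/(2*3) = 1.2802

2.8333 ± 1.2802i


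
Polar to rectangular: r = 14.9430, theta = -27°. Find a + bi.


a = 14.9430*cos(-27°) = 14.9430*0.891007 = 13.3143
b = 14.9430*sin(-27°) = 14.9430*(-0.45399) = -6.7840

13.3143 - 6.7840i


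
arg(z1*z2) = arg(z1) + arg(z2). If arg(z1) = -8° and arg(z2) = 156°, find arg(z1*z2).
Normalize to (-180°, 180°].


arg(z1*z2) = -8° + 156° = 148°
Normalized to (-180°, 180°]: 148°

148°


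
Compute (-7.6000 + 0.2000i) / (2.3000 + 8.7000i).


Conjugate of z2 = 2.3000 - 8.7000i
Numerator: (-7.6000 + 0.2000i)(2.3000 - 8.7000i) = -15.7400 + 66.5800i
Denominator: 2.3^2 + 8.7^2 = 80.98
Result = (-15.7400 + 66.5800i)/80.98

-0.1944 + 0.8222i


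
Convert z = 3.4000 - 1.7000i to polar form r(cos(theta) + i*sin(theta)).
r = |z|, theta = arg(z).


r = sqrt(11.56+2.89) = sqrt(14.45) = 3.8013
theta = atan2(-1.7, 3.4) = -26.5651 degrees

r = 3.8013, theta = -26.5651 degrees


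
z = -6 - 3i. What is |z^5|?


|z| = sqrt(36+9) = sqrt(45) = 6.7082
|z^5| = |z|^5 = (sqrt(45))^5 = 45^2 * sqrt(45) = 2025*sqrt(45)

|z^5| = 2025*sqrt(45) ≈ 13584.1130


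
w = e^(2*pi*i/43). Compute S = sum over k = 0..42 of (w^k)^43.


The roots are w_k = w^k with w = e^(2*pi*i/43), and (w^k)^43 = (w^43)^k.
So S = 1 + u + u^2 + ... + u^(42) with u = w^43.
43 = 1*43 + 0, so 43 is a multiple of 43 and u = (w^43)^1 = 1.
Every one of the 43 terms equals 1: S = 43

S = 43


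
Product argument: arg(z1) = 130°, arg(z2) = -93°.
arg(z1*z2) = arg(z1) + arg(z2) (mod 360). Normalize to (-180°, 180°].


arg(z1*z2) = 130° - 93° = 37°
Normalized to (-180°, 180°]: 37°

37°


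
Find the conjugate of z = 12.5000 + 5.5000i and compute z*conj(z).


z_bar = 12.5000 - 5.5000i
z*z_bar = 12.5^2 + 5.5^2 = 156.25 + 30.25 = 186.5

z_bar = 12.5000 - 5.5000i, z*z_bar = 186.5


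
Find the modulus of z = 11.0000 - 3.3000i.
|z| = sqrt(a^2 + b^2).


|z| = sqrt(11^2 + (-3.3)^2) = sqrt(121 + 10.89) = sqrt(131.89) = 11.4843

|z| = 11.4843


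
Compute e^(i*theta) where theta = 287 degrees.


cos(287°) = 0.2924
sin(287°) = -0.9563

e^(i*287°) = 0.2924 - 0.9563i


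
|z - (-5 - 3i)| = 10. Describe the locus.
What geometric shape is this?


|z - z0| = r is a circle with center z0 and radius r.
Center = (-5, -3), radius = 10

Circle with center (-5, -3) and radius 10


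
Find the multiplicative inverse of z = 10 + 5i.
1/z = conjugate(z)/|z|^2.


|z|^2 = 100+25 = 125
1/z = (10 - 5i)/125

1/z = 0.0800 - 0.0400i


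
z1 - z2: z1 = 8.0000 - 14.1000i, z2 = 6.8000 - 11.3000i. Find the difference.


Real: 8 - 6.8 = 1.2
Imag: -14.1 + 11.3 = -2.8

1.2000 - 2.8000i


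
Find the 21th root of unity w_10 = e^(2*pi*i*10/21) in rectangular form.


Angle = 360*10/21 = 171.4286°
a = cos(171.4286°) = -0.9888
b = sin(171.4286°) = 0.1490

-0.9888 + 0.1490i


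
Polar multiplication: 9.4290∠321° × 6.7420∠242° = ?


r = 9.4290 * 6.7420 = 63.5703
theta = 321° + 242° = 563° = 203° (mod 360)

63.5703 cis(203°)


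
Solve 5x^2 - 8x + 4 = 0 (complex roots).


disc = (-8)^2 - 4*5*4 = 64 - 80 = -16
sqrt(|disc|) = sqrt(16) = 4.0000
Real part = 8/(2*5) = 0.8000
Imag part = 4.0000/(2*5) = 0.4000

0.8000 ± 0.4000i


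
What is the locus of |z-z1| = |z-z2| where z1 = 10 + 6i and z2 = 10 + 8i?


Equal distances means the locus is the perpendicular bisector of z1 and z2.
Midpoint = ((10+10)/2, (6+8)/2) = (10.0000, 7.0000)

Perpendicular bisector through (10.0000, 7.0000)


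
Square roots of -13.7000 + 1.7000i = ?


|z| = sqrt(187.69+2.89) = 13.8051
sqrt((|z|+a)/2) = sqrt((13.8051+(-13.7))/2) = sqrt(0.0525) = 0.2292
sqrt((|z|-a)/2) = sqrt((13.8051-(-13.7))/2) = sqrt(13.7525) = 3.7084

±(0.2292 + 3.7084i) i.e. 0.2292 + 3.7084i and -0.2292 - 3.7084i


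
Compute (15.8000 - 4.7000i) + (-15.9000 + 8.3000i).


Real: 15.8 - 15.9 = -0.1
Imag: -4.7 + 8.3 = 3.6

-0.1000 + 3.6000i


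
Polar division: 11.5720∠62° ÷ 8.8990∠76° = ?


r = 11.5720 / 8.8990 = 1.3004
theta = 62° - 76° = -14° = 346° (mod 360)

1.3004 cis(346°)


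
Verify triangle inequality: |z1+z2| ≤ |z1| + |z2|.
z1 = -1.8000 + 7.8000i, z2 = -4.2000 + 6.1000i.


|z1| = sqrt((-1.8)^2 + 7.8^2) = sqrt(64.08) = 8.0050
|z2| = sqrt((-4.2)^2 + 6.1^2) = sqrt(54.85) = 7.4061
z1+z2 = -6.0000 + 13.9000i
|z1+z2| = sqrt(229.21) = 15.1397
|z1|+|z2| = 8.0050 + 7.4061 = 15.4111

|z1+z2| = 15.1397 ≤ |z1|+|z2| = 15.4111 (verified)


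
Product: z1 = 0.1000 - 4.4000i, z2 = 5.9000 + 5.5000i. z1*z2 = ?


Real = 0.1*5.9 - (-4.4)*5.5 = 0.59 - (-24.2) = 24.79
Imag = 0.1*5.5 + 5.9*(-4.4) = 0.55 - (25.96) = -25.41

24.7900 - 25.4100i


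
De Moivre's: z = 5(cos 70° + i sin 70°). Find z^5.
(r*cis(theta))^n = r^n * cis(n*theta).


r^5 = 5^5 = 3125
n*theta = 5*70° = 350° = 350° (mod 360)
a = 3125*cos(350°) = 3077.5242
b = 3125*sin(350°) = -542.6506

3125 cis(350°) = 3077.5242 - 542.6506i


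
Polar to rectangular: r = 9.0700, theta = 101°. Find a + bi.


a = 9.0700*cos(101°) = 9.0700*(-0.1908) = -1.7306
b = 9.0700*sin(101°) = 9.0700*0.98163 = 8.9034

-1.7306 + 8.9034i


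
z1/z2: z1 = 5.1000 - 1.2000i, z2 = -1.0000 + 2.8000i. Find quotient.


Conjugate of z2 = -1.0000 - 2.8000i
Numerator: (5.1000 - 1.2000i)(-1.0000 - 2.8000i) = -8.4600 - 13.0800i
Denominator: (-1)^2 + 2.8^2 = 8.84
Result = (-8.4600 - 13.0800i)/8.84

-0.9570 - 1.4796i


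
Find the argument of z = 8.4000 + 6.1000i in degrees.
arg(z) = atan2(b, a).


Re = 8.4, Im = 6.1
arg = atan2(6.1, 8.4) = 35.9868 degrees

arg(z) = 35.9868 degrees


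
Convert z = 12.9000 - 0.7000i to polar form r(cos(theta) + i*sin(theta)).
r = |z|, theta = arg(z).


r = sqrt(166.41+0.49) = sqrt(166.9) = 12.9190
theta = atan2(-0.7, 12.9) = -3.1060 degrees

r = 12.9190, theta = -3.1060 degrees


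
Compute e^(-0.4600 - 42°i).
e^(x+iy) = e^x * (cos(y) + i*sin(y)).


e^-0.4600 = 0.6313
cos(-42°) = 0.7431
sin(-42°) = -0.6691
Real = 0.6313*0.7431 = 0.4691
Imag = 0.6313*(-0.6691) = -0.4224

0.4691 - 0.4224i


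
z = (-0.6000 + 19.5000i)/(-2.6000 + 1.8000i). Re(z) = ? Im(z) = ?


Multiply by conjugate: (-0.6000 + 19.5000i)(-2.6000 - 1.8000i) / ((-2.6)^2 + 1.8^2)
Numerator real = -0.6*(-2.6) + 19.5*1.8 = 36.66
Numerator imag = 19.5*(-2.6) - (-0.6)*1.8 = -49.62
Denominator = 10
Re(z) = 36.66/10 = 3.6660
Im(z) = -49.62/10 = -4.9620

Re(z) = 3.6660, Im(z) = -4.9620


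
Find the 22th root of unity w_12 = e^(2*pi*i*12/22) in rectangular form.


Angle = 360*12/22 = 196.3636°
a = cos(196.3636°) = -0.9595
b = sin(196.3636°) = -0.2817

-0.9595 - 0.2817i


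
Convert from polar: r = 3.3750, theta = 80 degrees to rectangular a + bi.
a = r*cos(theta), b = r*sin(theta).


a = 3.3750*cos(80°) = 3.3750*0.17365 = 0.5861
b = 3.3750*sin(80°) = 3.3750*0.9848 = 3.3237

0.5861 + 3.3237i


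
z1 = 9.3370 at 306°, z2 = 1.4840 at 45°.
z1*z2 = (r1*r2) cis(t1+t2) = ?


r = 9.3370 * 1.4840 = 13.8561
theta = 306° + 45° = 351° = 351° (mod 360)

13.8561 cis(351°)


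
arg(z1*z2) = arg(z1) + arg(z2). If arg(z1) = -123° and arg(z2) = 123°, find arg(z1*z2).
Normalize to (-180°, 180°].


arg(z1*z2) = -123° + 123° = 0°
Normalized to (-180°, 180°]: 0°

0°


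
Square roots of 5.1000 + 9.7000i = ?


|z| = sqrt(26.01+94.09) = 10.9590
sqrt((|z|+a)/2) = sqrt((10.9590+5.1)/2) = sqrt(8.0295) = 2.8336
sqrt((|z|-a)/2) = sqrt((10.9590-5.1)/2) = sqrt(2.9295) = 1.7116

±(2.8336 + 1.7116i) i.e. 2.8336 + 1.7116i and -2.8336 - 1.7116i


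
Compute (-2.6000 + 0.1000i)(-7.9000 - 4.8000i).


Real = -2.6*(-7.9) - 0.1*(-4.8) = 20.54 - (-0.48) = 21.02
Imag = -2.6*(-4.8) - (7.9)*0.1 = 12.48 - (0.79) = 11.69

21.0200 + 11.6900i


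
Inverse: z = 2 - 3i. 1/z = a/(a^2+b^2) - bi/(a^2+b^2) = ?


|z|^2 = 4+9 = 13
1/z = (2 + 3i)/13

1/z = 0.1538 + 0.2308i


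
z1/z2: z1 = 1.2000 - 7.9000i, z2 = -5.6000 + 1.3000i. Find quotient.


Conjugate of z2 = -5.6000 - 1.3000i
Numerator: (1.2000 - 7.9000i)(-5.6000 - 1.3000i) = -16.9900 + 42.6800i
Denominator: (-5.6)^2 + 1.3^2 = 33.05
Result = (-16.9900 + 42.6800i)/33.05

-0.5141 + 1.2914i


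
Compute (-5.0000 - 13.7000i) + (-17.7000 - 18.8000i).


Real: -5 - 17.7 = -22.7
Imag: -13.7 - 18.8 = -32.5

-22.7000 - 32.5000i


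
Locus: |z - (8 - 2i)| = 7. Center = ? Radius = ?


|z - z0| = r is a circle with center z0 and radius r.
Center = (8, -2), radius = 7

Circle with center (8, -2) and radius 7


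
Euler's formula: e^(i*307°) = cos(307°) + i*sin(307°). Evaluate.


cos(307°) = 0.6018
sin(307°) = -0.7986

e^(i*307°) = 0.6018 - 0.7986i


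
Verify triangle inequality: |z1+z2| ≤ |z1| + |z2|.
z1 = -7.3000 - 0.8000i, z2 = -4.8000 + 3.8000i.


|z1| = sqrt((-7.3)^2 + (-0.8)^2) = sqrt(53.93) = 7.3437
|z2| = sqrt((-4.8)^2 + 3.8^2) = sqrt(37.48) = 6.1221
z1+z2 = -12.1000 + 3.0000i
|z1+z2| = sqrt(155.41) = 12.4664
|z1|+|z2| = 7.3437 + 6.1221 = 13.4658

|z1+z2| = 12.4664 ≤ |z1|+|z2| = 13.4658 (verified)


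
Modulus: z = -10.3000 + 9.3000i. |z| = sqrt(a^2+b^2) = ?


|z| = sqrt((-10.3)^2 + 9.3^2) = sqrt(106.09 + 86.49) = sqrt(192.58) = 13.8773

|z| = 13.8773


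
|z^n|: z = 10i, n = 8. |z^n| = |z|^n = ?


|z| = sqrt(0+100) = sqrt(100) = 10
|z^8| = |z|^8 = 10^8 = 100000000

|z^8| = 100000000


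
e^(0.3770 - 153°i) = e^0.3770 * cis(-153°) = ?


e^0.3770 = 1.4579
cos(-153°) = -0.891
sin(-153°) = -0.454
Real = 1.4579*(-0.891) = -1.2990
Imag = 1.4579*(-0.454) = -0.6619

-1.2990 - 0.6619i


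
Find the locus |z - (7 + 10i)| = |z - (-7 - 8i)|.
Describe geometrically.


Equal distances means the locus is the perpendicular bisector of z1 and z2.
Midpoint = ((7+(-7))/2, (10+(-8))/2) = (0, 1.0000)

Perpendicular bisector through (0, 1.0000)


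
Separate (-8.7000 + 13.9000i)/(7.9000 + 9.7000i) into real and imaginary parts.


Multiply by conjugate: (-8.7000 + 13.9000i)(7.9000 - 9.7000i) / (7.9^2 + 9.7^2)
Numerator real = -8.7*7.9 + 13.9*9.7 = 66.1
Numerator imag = 13.9*7.9 - (-8.7)*9.7 = 194.2
Denominator = 156.5
Re(z) = 66.1/156.5 = 0.4224
Im(z) = 194.2/156.5 = 1.2409

Re(z) = 0.4224, Im(z) = 1.2409


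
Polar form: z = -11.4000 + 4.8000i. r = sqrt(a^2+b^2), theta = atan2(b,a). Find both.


r = sqrt(129.96+23.04) = sqrt(153) = 12.3693
theta = atan2(4.8, -11.4) = 157.1663 degrees

r = 12.3693, theta = 157.1663 degrees


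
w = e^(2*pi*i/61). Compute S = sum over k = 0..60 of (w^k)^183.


The roots are w_k = w^k with w = e^(2*pi*i/61), and (w^k)^183 = (w^183)^k.
So S = 1 + u + u^2 + ... + u^(60) with u = w^183.
183 = 3*61 + 0, so 183 is a multiple of 61 and u = (w^61)^3 = 1.
Every one of the 61 terms equals 1: S = 61

S = 61


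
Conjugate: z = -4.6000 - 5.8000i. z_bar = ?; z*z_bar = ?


z_bar = -4.6000 + 5.8000i
z*z_bar = (-4.6)^2 + (-5.8)^2 = 21.16 + 33.64 = 54.8

z_bar = -4.6000 + 5.8000i, z*z_bar = 54.8


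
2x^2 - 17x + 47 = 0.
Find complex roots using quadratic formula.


disc = (-17)^2 - 4*2*47 = 289 - 376 = -87
sqrt(|disc|) = sqrt(87) = 9.3274
Real part = 17/(2*2) = 4.2500
Imag part = 9.3274/(2*2) = 2.3318

4.2500 ± 2.3318i


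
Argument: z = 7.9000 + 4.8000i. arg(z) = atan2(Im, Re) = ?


Re = 7.9, Im = 4.8
arg = atan2(4.8, 7.9) = 31.2827 degrees

arg(z) = 31.2827 degrees


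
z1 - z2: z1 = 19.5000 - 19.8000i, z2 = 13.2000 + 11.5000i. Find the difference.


Real: 19.5 - 13.2 = 6.3
Imag: -19.8 - 11.5 = -31.3

6.3000 - 31.3000i


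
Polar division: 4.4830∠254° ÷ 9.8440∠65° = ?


r = 4.4830 / 9.8440 = 0.4554
theta = 254° - 65° = 189° = 189° (mod 360)

0.4554 cis(189°)


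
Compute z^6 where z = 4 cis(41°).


r^6 = 4^6 = 4096
n*theta = 6*41° = 246° = 246° (mod 360)
a = 4096*cos(246°) = -1665.9933
b = 4096*sin(246°) = -3741.8822

4096 cis(246°) = -1665.9933 - 3741.8822i


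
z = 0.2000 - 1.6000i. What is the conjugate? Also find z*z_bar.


z_bar = 0.2000 + 1.6000i
z*z_bar = 0.2^2 + (-1.6)^2 = 0.04 + 2.56 = 2.6

z_bar = 0.2000 + 1.6000i, z*z_bar = 2.6


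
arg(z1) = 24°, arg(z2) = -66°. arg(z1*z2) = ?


arg(z1*z2) = 24° - 66° = -42°
Normalized to (-180°, 180°]: -42°

-42°


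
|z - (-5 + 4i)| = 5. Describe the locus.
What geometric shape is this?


|z - z0| = r is a circle with center z0 and radius r.
Center = (-5, 4), radius = 5

Circle with center (-5, 4) and radius 5


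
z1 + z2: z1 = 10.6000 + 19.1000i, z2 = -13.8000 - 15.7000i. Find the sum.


Real: 10.6 - 13.8 = -3.2
Imag: 19.1 - 15.7 = 3.4

-3.2000 + 3.4000i


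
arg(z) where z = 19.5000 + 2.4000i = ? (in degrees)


Re = 19.5, Im = 2.4
arg = atan2(2.4, 19.5) = 7.0165 degrees

arg(z) = 7.0165 degrees


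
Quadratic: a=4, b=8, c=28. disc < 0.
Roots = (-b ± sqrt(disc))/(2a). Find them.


disc = 8^2 - 4*4*28 = 64 - 448 = -384
sqrt(|disc|) = sqrt(384) = 19.5959
Real part = -8/(2*4) = -1.0000
Imag part = 19.5959/(2*4) = 2.4495

-1.0000 ± 2.4495i


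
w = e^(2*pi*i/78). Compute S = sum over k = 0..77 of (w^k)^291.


The roots are w_k = w^k with w = e^(2*pi*i/78), and (w^k)^291 = (w^291)^k.
So S = 1 + u + u^2 + ... + u^(77) with u = w^291.
291 = 3*78 + 57, so 291 is not a multiple of 78: u = (w^78)^3 * w^57 = w^57 ≠ 1 (w is a primitive 78th root), while u^78 = (w^78)^291 = 1.
Geometric series: S = (1 - u^78)/(1 - u) = (1 - 1)/(1 - u) = 0

S = 0


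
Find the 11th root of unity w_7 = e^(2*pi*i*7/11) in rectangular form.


Angle = 360*7/11 = 229.0909°
a = cos(229.0909°) = -0.6549
b = sin(229.0909°) = -0.7557

-0.6549 - 0.7557i


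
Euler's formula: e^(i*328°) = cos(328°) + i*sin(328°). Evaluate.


cos(328°) = 0.8480
sin(328°) = -0.5299

e^(i*328°) = 0.8480 - 0.5299i


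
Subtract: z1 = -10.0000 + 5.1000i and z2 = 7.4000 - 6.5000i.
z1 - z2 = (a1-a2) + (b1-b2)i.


Real: -10 - 7.4 = -17.4
Imag: 5.1 + 6.5 = 11.6

-17.4000 + 11.6000i


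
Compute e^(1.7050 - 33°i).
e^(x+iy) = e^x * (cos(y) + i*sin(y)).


e^1.7050 = 5.5014
cos(-33°) = 0.83867
sin(-33°) = -0.54464
Real = 5.5014*0.83867 = 4.6139
Imag = 5.5014*(-0.54464) = -2.9963

4.6139 - 2.9963i


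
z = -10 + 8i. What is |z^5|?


|z| = sqrt(100+64) = sqrt(164) = 12.8062
|z^5| = |z|^5 = (sqrt(164))^5 = 164^2 * sqrt(164) = 26896*sqrt(164)

|z^5| = 26896*sqrt(164) ≈ 344436.8590


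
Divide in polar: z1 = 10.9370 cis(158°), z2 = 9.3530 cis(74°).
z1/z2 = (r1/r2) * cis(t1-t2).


r = 10.9370 / 9.3530 = 1.1694
theta = 158° - 74° = 84° = 84° (mod 360)

1.1694 cis(84°)


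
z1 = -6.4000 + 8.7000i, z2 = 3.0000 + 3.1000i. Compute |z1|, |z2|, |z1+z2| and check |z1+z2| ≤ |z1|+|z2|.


|z1| = sqrt((-6.4)^2 + 8.7^2) = sqrt(116.65) = 10.8005
|z2| = sqrt(3^2 + 3.1^2) = sqrt(18.61) = 4.3139
z1+z2 = -3.4000 + 11.8000i
|z1+z2| = sqrt(150.8) = 12.2801
|z1|+|z2| = 10.8005 + 4.3139 = 15.1144

|z1+z2| = 12.2801 ≤ |z1|+|z2| = 15.1144 (verified)


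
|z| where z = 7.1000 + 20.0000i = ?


|z| = sqrt(7.1^2 + 20^2) = sqrt(50.41 + 400) = sqrt(450.41) = 21.2229

|z| = 21.2229


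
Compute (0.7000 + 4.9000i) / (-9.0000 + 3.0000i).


Conjugate of z2 = -9.0000 - 3.0000i
Numerator: (0.7000 + 4.9000i)(-9.0000 - 3.0000i) = 8.4000 - 46.2000i
Denominator: (-9)^2 + 3^2 = 90
Result = (8.4000 - 46.2000i)/90

0.0933 - 0.5133i


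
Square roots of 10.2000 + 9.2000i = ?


|z| = sqrt(104.04+84.64) = 13.7361
sqrt((|z|+a)/2) = sqrt((13.7361+10.2)/2) = sqrt(11.9680) = 3.4595
sqrt((|z|-a)/2) = sqrt((13.7361-10.2)/2) = sqrt(1.7680) = 1.3297

±(3.4595 + 1.3297i) i.e. 3.4595 + 1.3297i and -3.4595 - 1.3297i


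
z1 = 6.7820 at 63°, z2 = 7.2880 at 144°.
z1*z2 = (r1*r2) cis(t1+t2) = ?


r = 6.7820 * 7.2880 = 49.4272
theta = 63° + 144° = 207° = 207° (mod 360)

49.4272 cis(207°)


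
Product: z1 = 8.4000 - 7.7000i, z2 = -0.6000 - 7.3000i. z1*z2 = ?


Real = 8.4*(-0.6) - (-7.7)*(-7.3) = -5.04 - 56.21 = -61.25
Imag = 8.4*(-7.3) - (0.6)*(-7.7) = -61.32 + 4.62 = -56.7

-61.2500 - 56.7000i


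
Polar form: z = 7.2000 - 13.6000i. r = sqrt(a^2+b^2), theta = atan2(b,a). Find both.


r = sqrt(51.84+184.96) = sqrt(236.8) = 15.3883
theta = atan2(-13.6, 7.2) = -62.1027 degrees

r = 15.3883, theta = -62.1027 degrees


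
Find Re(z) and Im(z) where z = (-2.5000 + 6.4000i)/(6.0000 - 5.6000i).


Multiply by conjugate: (-2.5000 + 6.4000i)(6.0000 + 5.6000i) / (6^2 + (-5.6)^2)
Numerator real = -2.5*6 + 6.4*(-5.6) = -50.84
Numerator imag = 6.4*6 - (-2.5)*(-5.6) = 24.4
Denominator = 67.36
Re(z) = -50.84/67.36 = -0.7548
Im(z) = 24.4/67.36 = 0.3622

Re(z) = -0.7548, Im(z) = 0.3622


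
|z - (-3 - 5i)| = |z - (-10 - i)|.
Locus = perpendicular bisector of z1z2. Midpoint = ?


Equal distances means the locus is the perpendicular bisector of z1 and z2.
Midpoint = ((-3+(-10))/2, (-5+(-1))/2) = (-6.5000, -3.0000)

Perpendicular bisector through (-6.5000, -3.0000)


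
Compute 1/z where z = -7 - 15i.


|z|^2 = 49+225 = 274
1/z = (-7 + 15i)/274

1/z = -0.0255 + 0.0547i


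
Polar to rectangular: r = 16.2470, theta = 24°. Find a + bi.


a = 16.2470*cos(24°) = 16.2470*0.91355 = 14.8424
b = 16.2470*sin(24°) = 16.2470*0.40674 = 6.6083

14.8424 + 6.6083i


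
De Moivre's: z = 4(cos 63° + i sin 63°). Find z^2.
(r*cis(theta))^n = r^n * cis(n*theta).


r^2 = 4^2 = 16
n*theta = 2*63° = 126° = 126° (mod 360)
a = 16*cos(126°) = -9.4046
b = 16*sin(126°) = 12.9443

16 cis(126°) = -9.4046 + 12.9443i


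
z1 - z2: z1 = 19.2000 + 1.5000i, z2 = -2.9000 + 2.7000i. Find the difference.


Real: 19.2 + 2.9 = 22.1
Imag: 1.5 - 2.7 = -1.2

22.1000 - 1.2000i


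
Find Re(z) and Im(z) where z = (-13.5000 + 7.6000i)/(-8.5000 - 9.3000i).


Multiply by conjugate: (-13.5000 + 7.6000i)(-8.5000 + 9.3000i) / ((-8.5)^2 + (-9.3)^2)
Numerator real = -13.5*(-8.5) + 7.6*(-9.3) = 44.07
Numerator imag = 7.6*(-8.5) - (-13.5)*(-9.3) = -190.15
Denominator = 158.74
Re(z) = 44.07/158.74 = 0.2776
Im(z) = -190.15/158.74 = -1.1979

Re(z) = 0.2776, Im(z) = -1.1979


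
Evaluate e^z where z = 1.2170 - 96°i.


e^1.2170 = 3.3770
cos(-96°) = -0.10453
sin(-96°) = -0.99452
Real = 3.3770*(-0.10453) = -0.3530
Imag = 3.3770*(-0.99452) = -3.3585

-0.3530 - 3.3585i


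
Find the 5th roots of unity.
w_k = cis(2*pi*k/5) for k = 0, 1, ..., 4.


The 5th roots of unity are cis(360k/5°) for k=0..4
Angle step = 360/5 = 72°
Primitive root: cis(72°)
Primitive root = 0.3090 + 0.9511i

5 roots at angles: 0°, 72°, 144°, 216°, 288°


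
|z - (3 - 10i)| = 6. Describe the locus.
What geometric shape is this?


|z - z0| = r is a circle with center z0 and radius r.
Center = (3, -10), radius = 6

Circle with center (3, -10) and radius 6


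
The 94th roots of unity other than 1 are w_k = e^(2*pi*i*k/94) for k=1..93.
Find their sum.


With w = e^(2*pi*i/94), all 94 of the 94th roots of unity w^0 = 1, w, ..., w^(93) sum to 0: 1 + w + ... + w^(93) = (1 - w^94)/(1 - w) = 0 since w^94 = 1, w ≠ 1.
Removing the root 1: w + w^2 + ... + w^(93) = 0 - 1 = -1

Sum = -1


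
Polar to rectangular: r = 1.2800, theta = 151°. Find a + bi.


a = 1.2800*cos(151°) = 1.2800*(-0.8746) = -1.1195
b = 1.2800*sin(151°) = 1.2800*0.48481 = 0.6206

-1.1195 + 0.6206i


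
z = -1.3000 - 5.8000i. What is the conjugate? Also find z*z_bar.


z_bar = -1.3000 + 5.8000i
z*z_bar = (-1.3)^2 + (-5.8)^2 = 1.69 + 33.64 = 35.33

z_bar = -1.3000 + 5.8000i, z*z_bar = 35.33


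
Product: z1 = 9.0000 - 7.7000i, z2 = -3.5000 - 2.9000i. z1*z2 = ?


Real = 9*(-3.5) - (-7.7)*(-2.9) = -31.5 - 22.33 = -53.83
Imag = 9*(-2.9) - (3.5)*(-7.7) = -26.1 + 26.95 = 0.85

-53.8300 + 0.8500i


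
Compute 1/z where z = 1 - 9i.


|z|^2 = 1+81 = 82
1/z = (1 + 9i)/82

1/z = 0.0122 + 0.1098i


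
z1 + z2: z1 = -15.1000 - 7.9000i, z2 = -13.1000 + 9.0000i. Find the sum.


Real: -15.1 - 13.1 = -28.2
Imag: -7.9 + 9 = 1.1

-28.2000 + 1.1000i


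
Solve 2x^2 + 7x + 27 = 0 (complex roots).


disc = 7^2 - 4*2*27 = 49 - 216 = -167
sqrt(|disc|) = sqrt(167) = 12.9228
Real part = -7/(2*2) = -1.7500
Imag part = 12.9228/(2*2) = 3.2307

-1.7500 ± 3.2307i


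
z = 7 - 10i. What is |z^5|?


|z| = sqrt(49+100) = sqrt(149) = 12.2066
|z^5| = |z|^5 = (sqrt(149))^5 = 149^2 * sqrt(149) = 22201*sqrt(149)

|z^5| = 22201*sqrt(149) ≈ 270997.7412


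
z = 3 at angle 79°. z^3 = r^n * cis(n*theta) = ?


r^3 = 3^3 = 27
n*theta = 3*79° = 237° = 237° (mod 360)
a = 27*cos(237°) = -14.7053
b = 27*sin(237°) = -22.6441

27 cis(237°) = -14.7053 - 22.6441i


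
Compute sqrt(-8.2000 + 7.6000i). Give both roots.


|z| = sqrt(67.24+57.76) = 11.1803
sqrt((|z|+a)/2) = sqrt((11.1803+(-8.2))/2) = sqrt(1.4902) = 1.2207
sqrt((|z|-a)/2) = sqrt((11.1803-(-8.2))/2) = sqrt(9.6902) = 3.1129

±(1.2207 + 3.1129i) i.e. 1.2207 + 3.1129i and -1.2207 - 3.1129i


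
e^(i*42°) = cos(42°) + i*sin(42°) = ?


cos(42°) = 0.7431
sin(42°) = 0.6691

e^(i*42°) = 0.7431 + 0.6691i


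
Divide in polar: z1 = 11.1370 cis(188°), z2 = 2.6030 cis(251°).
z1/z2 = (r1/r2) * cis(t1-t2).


r = 11.1370 / 2.6030 = 4.2785
theta = 188° - 251° = -63° = 297° (mod 360)

4.2785 cis(297°)


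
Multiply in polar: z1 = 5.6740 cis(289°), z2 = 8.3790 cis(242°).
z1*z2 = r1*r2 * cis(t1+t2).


r = 5.6740 * 8.3790 = 47.5424
theta = 289° + 242° = 531° = 171° (mod 360)

47.5424 cis(171°)


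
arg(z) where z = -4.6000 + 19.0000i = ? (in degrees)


Re = -4.6, Im = 19
arg = atan2(19, -4.6) = 103.6097 degrees

arg(z) = 103.6097 degrees


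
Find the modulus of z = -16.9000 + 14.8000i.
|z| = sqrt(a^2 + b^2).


|z| = sqrt((-16.9)^2 + 14.8^2) = sqrt(285.61 + 219.04) = sqrt(504.65) = 22.4644

|z| = 22.4644


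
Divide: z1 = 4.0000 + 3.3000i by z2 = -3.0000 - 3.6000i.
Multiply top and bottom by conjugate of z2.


Conjugate of z2 = -3.0000 + 3.6000i
Numerator: (4.0000 + 3.3000i)(-3.0000 + 3.6000i) = -23.8800 + 4.5000i
Denominator: (-3)^2 + (-3.6)^2 = 21.96
Result = (-23.8800 + 4.5000i)/21.96

-1.0874 + 0.2049i


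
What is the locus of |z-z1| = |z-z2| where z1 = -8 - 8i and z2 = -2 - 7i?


Equal distances means the locus is the perpendicular bisector of z1 and z2.
Midpoint = ((-8+(-2))/2, (-8+(-7))/2) = (-5.0000, -7.5000)

Perpendicular bisector through (-5.0000, -7.5000)


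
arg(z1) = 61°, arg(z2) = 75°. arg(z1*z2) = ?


arg(z1*z2) = 61° + 75° = 136°
Normalized to (-180°, 180°]: 136°

136°


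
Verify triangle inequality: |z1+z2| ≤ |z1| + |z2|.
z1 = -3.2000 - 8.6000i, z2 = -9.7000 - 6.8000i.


|z1| = sqrt((-3.2)^2 + (-8.6)^2) = sqrt(84.2) = 9.1761
|z2| = sqrt((-9.7)^2 + (-6.8)^2) = sqrt(140.33) = 11.8461
z1+z2 = -12.9000 - 15.4000i
|z1+z2| = sqrt(403.57) = 20.0891
|z1|+|z2| = 9.1761 + 11.8461 = 21.0222

|z1+z2| = 20.0891 ≤ |z1|+|z2| = 21.0222 (verified)


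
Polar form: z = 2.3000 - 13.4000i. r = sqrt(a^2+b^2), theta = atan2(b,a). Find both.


r = sqrt(5.29+179.56) = sqrt(184.85) = 13.5960
theta = atan2(-13.4, 2.3) = -80.2606 degrees

r = 13.5960, theta = -80.2606 degrees


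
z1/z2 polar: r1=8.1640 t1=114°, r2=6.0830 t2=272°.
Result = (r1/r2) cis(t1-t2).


r = 8.1640 / 6.0830 = 1.3421
theta = 114° - 272° = -158° = 202° (mod 360)

1.3421 cis(202°)


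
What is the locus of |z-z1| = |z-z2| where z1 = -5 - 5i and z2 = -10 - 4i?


Equal distances means the locus is the perpendicular bisector of z1 and z2.
Midpoint = ((-5+(-10))/2, (-5+(-4))/2) = (-7.5000, -4.5000)

Perpendicular bisector through (-7.5000, -4.5000)


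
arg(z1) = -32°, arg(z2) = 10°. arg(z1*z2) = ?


arg(z1*z2) = -32° + 10° = -22°
Normalized to (-180°, 180°]: -22°

-22°


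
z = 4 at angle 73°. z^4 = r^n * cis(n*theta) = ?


r^4 = 4^4 = 256
n*theta = 4*73° = 292° = 292° (mod 360)
a = 256*cos(292°) = 95.8993
b = 256*sin(292°) = -237.3591

256 cis(292°) = 95.8993 - 237.3591i


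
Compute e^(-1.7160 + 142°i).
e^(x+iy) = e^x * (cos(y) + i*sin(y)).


e^-1.7160 = 0.1798
cos(142°) = -0.788
sin(142°) = 0.6157
Real = 0.1798*(-0.788) = -0.1417
Imag = 0.1798*0.6157 = 0.1107

-0.1417 + 0.1107i


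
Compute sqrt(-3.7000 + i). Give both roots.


|z| = sqrt(13.69+1) = 3.8328
sqrt((|z|+a)/2) = sqrt((3.8328+(-3.7))/2) = sqrt(0.0664) = 0.2576
sqrt((|z|-a)/2) = sqrt((3.8328-(-3.7))/2) = sqrt(3.7664) = 1.9407

±(0.2576 + 1.9407i) i.e. 0.2576 + 1.9407i and -0.2576 - 1.9407i


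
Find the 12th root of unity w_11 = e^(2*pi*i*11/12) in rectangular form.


Angle = 360*11/12 = 330°
a = cos(330°) = 0.8660
b = sin(330°) = -0.5000

0.8660 - 0.5000i


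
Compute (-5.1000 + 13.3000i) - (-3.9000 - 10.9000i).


Real: -5.1 + 3.9 = -1.2
Imag: 13.3 + 10.9 = 24.2

-1.2000 + 24.2000i


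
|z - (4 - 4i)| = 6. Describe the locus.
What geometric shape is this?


|z - z0| = r is a circle with center z0 and radius r.
Center = (4, -4), radius = 6

Circle with center (4, -4) and radius 6


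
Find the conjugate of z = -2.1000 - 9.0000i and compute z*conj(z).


z_bar = -2.1000 + 9.0000i
z*z_bar = (-2.1)^2 + (-9)^2 = 4.41 + 81 = 85.41

z_bar = -2.1000 + 9.0000i, z*z_bar = 85.41


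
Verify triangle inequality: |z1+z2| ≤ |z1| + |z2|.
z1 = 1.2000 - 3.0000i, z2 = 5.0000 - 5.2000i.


|z1| = sqrt(1.2^2 + (-3)^2) = sqrt(10.44) = 3.2311
|z2| = sqrt(5^2 + (-5.2)^2) = sqrt(52.04) = 7.2139
z1+z2 = 6.2000 - 8.2000i
|z1+z2| = sqrt(105.68) = 10.2801
|z1|+|z2| = 3.2311 + 7.2139 = 10.4450

|z1+z2| = 10.2801 ≤ |z1|+|z2| = 10.4450 (verified)


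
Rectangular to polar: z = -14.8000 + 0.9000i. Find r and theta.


r = sqrt(219.04+0.81) = sqrt(219.85) = 14.8273
theta = atan2(0.9, -14.8) = 176.5201 degrees

r = 14.8273, theta = 176.5201 degrees


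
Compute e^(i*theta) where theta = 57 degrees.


cos(57°) = 0.5446
sin(57°) = 0.8387

e^(i*57°) = 0.5446 + 0.8387i


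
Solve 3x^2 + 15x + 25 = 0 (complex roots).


disc = 15^2 - 4*3*25 = 225 - 300 = -75
sqrt(|disc|) = sqrt(75) = 8.6603
Real part = -15/(2*3) = -2.5000
Imag part = 8.6603/(2*3) = 1.4434

-2.5000 ± 1.4434i


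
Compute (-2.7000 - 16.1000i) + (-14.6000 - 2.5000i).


Real: -2.7 - 14.6 = -17.3
Imag: -16.1 - 2.5 = -18.6

-17.3000 - 18.6000i


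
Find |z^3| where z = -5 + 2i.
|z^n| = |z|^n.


|z| = sqrt(25+4) = sqrt(29) = 5.3852
|z^3| = |z|^3 = (sqrt(29))^3 = 29*sqrt(29)

|z^3| = 29*sqrt(29) ≈ 156.1698


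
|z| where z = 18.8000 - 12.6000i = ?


|z| = sqrt(18.8^2 + (-12.6)^2) = sqrt(353.44 + 158.76) = sqrt(512.2) = 22.6318

|z| = 22.6318


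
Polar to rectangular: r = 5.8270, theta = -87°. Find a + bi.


a = 5.8270*cos(-87°) = 5.8270*0.05234 = 0.3050
b = 5.8270*sin(-87°) = 5.8270*(-0.99863) = -5.8190

0.3050 - 5.8190i


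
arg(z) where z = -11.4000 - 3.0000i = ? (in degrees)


Re = -11.4, Im = -3
arg = atan2(-3, -11.4) = -165.2564 degrees

arg(z) = -165.2564 degrees


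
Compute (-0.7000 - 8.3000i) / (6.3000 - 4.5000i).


Conjugate of z2 = 6.3000 + 4.5000i
Numerator: (-0.7000 - 8.3000i)(6.3000 + 4.5000i) = 32.9400 - 55.4400i
Denominator: 6.3^2 + (-4.5)^2 = 59.94
Result = (32.9400 - 55.4400i)/59.94

0.5495 - 0.9249i


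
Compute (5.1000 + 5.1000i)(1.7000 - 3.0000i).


Real = 5.1*1.7 - 5.1*(-3) = 8.67 - (-15.3) = 23.97
Imag = 5.1*(-3) + 1.7*5.1 = -15.3 + 8.67 = -6.63

23.9700 - 6.6300i


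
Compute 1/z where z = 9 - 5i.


|z|^2 = 81+25 = 106
1/z = (9 + 5i)/106

1/z = 0.0849 + 0.0472i


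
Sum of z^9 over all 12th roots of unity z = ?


The roots are w_k = w^k with w = e^(2*pi*i/12), and (w^k)^9 = (w^9)^k.
So S = 1 + u + u^2 + ... + u^(11) with u = w^9.
9 = 0*12 + 9, so 9 is not a multiple of 12: u = w^9 ≠ 1 (w is a primitive 12th root), while u^12 = (w^12)^9 = 1.
Geometric series: S = (1 - u^12)/(1 - u) = (1 - 1)/(1 - u) = 0

S = 0


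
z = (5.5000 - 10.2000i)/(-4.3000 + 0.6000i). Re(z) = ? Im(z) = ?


Multiply by conjugate: (5.5000 - 10.2000i)(-4.3000 - 0.6000i) / ((-4.3)^2 + 0.6^2)
Numerator real = 5.5*(-4.3) - (10.2)*0.6 = -29.77
Numerator imag = -10.2*(-4.3) - 5.5*0.6 = 40.56
Denominator = 18.85
Re(z) = -29.77/18.85 = -1.5793
Im(z) = 40.56/18.85 = 2.1517

Re(z) = -1.5793, Im(z) = 2.1517
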